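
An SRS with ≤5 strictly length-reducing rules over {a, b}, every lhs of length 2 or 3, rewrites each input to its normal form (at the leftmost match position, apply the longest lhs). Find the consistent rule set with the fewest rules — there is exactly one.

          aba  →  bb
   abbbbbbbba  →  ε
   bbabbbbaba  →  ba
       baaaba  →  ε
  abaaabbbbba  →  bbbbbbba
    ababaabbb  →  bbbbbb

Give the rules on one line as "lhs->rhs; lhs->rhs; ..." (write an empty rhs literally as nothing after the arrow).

aa->; aba->bb; abb->a; bab->a

  | aba => bb
  | abbbbbbbba => abbbbbba => abbbba => abba => aa => ε
  | bbabbbbaba => babbbaba => abbaba => aaba => ba
  | baaaba => baba => aa => ε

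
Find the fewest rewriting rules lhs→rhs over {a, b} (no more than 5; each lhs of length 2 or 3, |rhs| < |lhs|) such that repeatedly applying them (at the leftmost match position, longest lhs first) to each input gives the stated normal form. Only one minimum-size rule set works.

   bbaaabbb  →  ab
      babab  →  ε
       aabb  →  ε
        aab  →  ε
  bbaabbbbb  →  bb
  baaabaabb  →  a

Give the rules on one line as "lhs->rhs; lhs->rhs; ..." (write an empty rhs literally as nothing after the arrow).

aa->; aab->aa; abb->a; bab->a

  | bbaaabbb => bbabbb => babb => ab
  | babab => aab => aa => ε
  | aabb => aab => aa => ε
  | aab => aa => ε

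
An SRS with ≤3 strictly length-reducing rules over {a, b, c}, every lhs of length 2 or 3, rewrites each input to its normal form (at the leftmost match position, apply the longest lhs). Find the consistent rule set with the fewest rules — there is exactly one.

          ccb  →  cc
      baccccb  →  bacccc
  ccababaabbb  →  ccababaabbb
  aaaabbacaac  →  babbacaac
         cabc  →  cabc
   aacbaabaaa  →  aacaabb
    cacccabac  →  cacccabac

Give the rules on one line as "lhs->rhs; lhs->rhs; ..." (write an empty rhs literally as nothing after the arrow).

aaa->b; cb->c

  | ccb => cc
  | baccccb => bacccc
  | ccababaabbb
  | aaaabbacaac => babbacaac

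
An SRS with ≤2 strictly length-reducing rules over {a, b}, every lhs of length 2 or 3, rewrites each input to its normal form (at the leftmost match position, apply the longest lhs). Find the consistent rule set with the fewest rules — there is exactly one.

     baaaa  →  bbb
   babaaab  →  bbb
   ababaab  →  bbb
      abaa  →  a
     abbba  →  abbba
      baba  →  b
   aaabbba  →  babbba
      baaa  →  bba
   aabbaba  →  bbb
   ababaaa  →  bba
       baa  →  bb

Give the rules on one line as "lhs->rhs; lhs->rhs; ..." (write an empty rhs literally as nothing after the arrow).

  | baaaa => bbaa => bbb
  | babaaab => baab => bbb
  | ababaab => baab => bbb
  | abaa => a

aa->b; aba->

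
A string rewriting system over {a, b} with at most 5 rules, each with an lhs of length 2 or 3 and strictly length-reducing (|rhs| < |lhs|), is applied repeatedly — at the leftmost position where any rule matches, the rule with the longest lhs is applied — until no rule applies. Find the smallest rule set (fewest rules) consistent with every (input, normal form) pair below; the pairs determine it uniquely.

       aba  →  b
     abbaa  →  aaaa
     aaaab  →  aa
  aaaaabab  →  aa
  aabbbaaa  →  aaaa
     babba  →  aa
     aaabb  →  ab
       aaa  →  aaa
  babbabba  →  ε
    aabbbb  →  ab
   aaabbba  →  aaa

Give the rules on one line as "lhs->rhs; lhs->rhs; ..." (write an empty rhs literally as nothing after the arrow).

  | aba => b
  | abbaa => aaaa
  | aaaab => aa
  | aaaaabab => aaaab => aa

aab->; aba->b; ba->; bb->a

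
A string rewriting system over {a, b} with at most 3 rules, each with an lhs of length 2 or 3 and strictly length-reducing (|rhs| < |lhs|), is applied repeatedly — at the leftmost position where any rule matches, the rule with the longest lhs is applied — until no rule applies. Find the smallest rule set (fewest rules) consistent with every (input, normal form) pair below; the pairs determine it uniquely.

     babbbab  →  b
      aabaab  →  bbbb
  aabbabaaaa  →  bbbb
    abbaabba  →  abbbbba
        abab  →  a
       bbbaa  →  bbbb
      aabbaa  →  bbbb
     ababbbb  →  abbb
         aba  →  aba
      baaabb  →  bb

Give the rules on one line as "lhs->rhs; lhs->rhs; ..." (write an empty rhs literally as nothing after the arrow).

  | babbbab => bbab => b
  | aabaab => bbaab => bbbb
  | aabbabaaaa => bbbabaaaa => bbaaaa => bbbaa => bbbb
  | abbaabba => abbbbba

aa->b; bab->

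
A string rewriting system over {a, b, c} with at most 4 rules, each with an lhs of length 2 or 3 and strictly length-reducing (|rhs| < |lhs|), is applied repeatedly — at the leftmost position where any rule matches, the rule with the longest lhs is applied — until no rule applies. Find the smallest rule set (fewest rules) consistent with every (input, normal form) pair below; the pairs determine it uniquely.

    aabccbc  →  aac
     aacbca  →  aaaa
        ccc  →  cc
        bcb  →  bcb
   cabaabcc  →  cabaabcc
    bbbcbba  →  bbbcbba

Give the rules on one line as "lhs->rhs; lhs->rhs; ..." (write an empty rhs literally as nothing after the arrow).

bca->c; cbc->a; ccc->cc

  | aabccbc => aabca => aac
  | aacbca => aaaa
  | ccc => cc
  | bcb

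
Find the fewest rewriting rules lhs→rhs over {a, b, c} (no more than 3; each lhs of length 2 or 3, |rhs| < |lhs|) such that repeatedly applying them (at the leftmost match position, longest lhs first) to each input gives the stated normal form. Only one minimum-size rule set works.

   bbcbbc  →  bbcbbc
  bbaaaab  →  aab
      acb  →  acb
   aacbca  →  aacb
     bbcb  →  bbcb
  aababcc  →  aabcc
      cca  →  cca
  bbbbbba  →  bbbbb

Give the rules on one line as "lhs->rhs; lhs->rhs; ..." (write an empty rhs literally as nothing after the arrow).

  | bbcbbc
  | bbaaaab => baaab => aab
  | acb
  | aacbca => aacb

ba->; bca->b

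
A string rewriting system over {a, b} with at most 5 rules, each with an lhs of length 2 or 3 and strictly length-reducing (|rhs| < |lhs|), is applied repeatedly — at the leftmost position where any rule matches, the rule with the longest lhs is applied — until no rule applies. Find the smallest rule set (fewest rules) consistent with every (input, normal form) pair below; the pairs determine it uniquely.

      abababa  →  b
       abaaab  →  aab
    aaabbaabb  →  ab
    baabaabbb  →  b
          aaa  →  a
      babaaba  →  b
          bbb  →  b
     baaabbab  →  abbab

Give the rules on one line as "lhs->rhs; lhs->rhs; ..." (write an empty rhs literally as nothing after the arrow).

aaa->a; aba->; baa->; bbb->b

  | abababa => baba => b
  | abaaab => aab
  | aaabbaabb => abbaabb => abbb => ab
  | baabaabbb => baabbb => bbb => b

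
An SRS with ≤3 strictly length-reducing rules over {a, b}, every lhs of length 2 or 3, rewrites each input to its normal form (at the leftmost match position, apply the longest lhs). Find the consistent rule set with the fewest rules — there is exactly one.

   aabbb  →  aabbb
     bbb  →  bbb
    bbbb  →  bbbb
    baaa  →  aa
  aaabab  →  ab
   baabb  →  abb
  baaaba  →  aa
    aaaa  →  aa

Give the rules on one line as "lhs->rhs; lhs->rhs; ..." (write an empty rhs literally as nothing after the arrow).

aaa->a; ba->

  | aabbb
  | bbb
  | bbbb
  | baaa => aa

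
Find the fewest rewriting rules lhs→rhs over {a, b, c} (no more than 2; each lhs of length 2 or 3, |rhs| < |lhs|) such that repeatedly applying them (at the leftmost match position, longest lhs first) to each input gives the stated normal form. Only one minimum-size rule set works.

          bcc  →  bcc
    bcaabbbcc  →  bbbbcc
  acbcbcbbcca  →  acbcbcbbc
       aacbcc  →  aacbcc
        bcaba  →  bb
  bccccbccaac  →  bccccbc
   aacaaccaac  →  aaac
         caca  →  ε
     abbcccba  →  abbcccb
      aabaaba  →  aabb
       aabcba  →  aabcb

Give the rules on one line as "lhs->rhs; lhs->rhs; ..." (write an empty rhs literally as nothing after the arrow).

ba->b; ca->

  | bcc
  | bcaabbbcc => babbbcc => bbbbcc
  | acbcbcbbcca => acbcbcbbc
  | aacbcc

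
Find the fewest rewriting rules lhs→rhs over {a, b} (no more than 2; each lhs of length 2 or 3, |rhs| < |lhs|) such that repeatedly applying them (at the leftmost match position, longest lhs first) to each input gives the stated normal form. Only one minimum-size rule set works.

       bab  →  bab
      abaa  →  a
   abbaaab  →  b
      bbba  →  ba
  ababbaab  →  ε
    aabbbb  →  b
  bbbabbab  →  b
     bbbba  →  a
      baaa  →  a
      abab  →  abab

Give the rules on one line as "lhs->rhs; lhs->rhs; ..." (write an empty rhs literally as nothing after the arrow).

  | bab
  | abaa => abb => a
  | abbaaab => aaaab => baab => bbb => b
  | bbba => ba

aa->b; bb->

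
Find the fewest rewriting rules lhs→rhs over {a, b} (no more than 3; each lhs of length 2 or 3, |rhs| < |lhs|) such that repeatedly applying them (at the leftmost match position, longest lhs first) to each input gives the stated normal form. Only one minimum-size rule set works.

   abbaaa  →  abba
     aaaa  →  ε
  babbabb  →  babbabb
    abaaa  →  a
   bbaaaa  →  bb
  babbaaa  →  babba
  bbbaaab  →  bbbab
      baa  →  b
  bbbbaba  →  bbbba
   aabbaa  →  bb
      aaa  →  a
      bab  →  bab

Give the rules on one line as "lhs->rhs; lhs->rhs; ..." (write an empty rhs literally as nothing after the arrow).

  | abbaaa => abba
  | aaaa => aa => ε
  | babbabb
  | abaaa => aaa => a

aa->; aba->a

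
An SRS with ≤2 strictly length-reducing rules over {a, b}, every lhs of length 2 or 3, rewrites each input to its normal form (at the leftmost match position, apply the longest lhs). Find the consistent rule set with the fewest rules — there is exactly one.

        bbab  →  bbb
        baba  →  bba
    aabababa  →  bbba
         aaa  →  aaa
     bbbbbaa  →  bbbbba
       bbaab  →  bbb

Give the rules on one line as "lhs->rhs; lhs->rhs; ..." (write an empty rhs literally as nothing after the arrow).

ab->b; baa->ba

  | bbab => bbb
  | baba => bba
  | aabababa => abababa => bababa => bbaba => bbba
  | aaa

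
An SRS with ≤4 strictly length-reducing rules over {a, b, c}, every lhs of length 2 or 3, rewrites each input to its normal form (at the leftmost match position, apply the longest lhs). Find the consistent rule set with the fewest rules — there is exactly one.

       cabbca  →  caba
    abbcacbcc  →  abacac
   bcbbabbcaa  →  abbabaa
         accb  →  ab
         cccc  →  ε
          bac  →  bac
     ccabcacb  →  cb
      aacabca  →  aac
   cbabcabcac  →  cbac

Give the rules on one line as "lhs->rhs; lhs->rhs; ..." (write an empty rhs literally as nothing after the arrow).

aaa->; bbc->b; bc->a; cc->

  | cabbca => caba
  | abbcacbcc => abacbcc => abacac
  | bcbbabbcaa => abbabbcaa => abbabaa
  | accb => ab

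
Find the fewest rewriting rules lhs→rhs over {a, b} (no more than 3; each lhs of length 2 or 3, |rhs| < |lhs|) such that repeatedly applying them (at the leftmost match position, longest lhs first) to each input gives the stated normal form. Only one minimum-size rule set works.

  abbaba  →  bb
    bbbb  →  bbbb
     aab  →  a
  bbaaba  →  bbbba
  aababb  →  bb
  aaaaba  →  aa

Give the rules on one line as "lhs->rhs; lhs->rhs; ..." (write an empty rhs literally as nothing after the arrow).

  | abbaba => baba => bb
  | bbbb
  | aab => a
  | bbaaba => bbbba

ab->; aba->b; baa->bb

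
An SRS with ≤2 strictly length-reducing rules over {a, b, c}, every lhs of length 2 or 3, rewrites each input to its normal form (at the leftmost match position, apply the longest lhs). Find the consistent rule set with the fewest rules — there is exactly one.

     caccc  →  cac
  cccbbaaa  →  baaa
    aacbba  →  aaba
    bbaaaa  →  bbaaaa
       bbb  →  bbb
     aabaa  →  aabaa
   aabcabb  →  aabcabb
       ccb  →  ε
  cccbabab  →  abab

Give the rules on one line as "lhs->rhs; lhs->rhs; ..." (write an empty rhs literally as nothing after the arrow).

  | caccc => cacc => cac
  | cccbbaaa => ccbbaaa => cbbaaa => baaa
  | aacbba => aaba
  | bbaaaa

cb->; cc->c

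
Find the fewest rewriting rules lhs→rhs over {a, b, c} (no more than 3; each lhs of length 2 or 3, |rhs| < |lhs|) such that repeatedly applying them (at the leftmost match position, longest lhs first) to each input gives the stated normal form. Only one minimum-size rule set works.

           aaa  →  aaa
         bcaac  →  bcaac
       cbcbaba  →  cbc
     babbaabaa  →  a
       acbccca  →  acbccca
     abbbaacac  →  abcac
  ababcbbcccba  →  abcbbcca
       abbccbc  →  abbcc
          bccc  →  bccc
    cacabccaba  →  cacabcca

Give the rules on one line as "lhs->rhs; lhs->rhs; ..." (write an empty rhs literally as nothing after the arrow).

ba->; ccb->c

  | aaa
  | bcaac
  | cbcbaba => cbcba => cbc
  | babbaabaa => bbaabaa => babaa => baa => a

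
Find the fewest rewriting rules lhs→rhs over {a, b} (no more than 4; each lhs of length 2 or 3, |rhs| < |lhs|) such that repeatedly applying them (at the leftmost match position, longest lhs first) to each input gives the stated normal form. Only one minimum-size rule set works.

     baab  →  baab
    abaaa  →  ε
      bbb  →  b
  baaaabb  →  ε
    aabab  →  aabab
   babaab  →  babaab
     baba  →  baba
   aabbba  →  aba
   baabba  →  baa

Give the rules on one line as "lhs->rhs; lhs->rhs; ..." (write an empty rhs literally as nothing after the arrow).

aaa->b; abb->; bb->

  | baab
  | abaaa => abb => ε
  | bbb => b
  | baaaabb => bbabb => abb => ε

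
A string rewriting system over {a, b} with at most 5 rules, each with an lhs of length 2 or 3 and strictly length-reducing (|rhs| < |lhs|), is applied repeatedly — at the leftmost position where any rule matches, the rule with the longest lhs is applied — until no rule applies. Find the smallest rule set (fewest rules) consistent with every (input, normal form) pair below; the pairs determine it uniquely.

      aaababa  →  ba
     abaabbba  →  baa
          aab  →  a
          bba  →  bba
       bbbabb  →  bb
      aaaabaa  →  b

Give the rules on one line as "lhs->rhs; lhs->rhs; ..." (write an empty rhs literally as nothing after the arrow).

  | aaababa => aabbba => abba => ba
  | abaabbba => bbabbba => bbbbba => babba => bbba => baa
  | aab => a
  | bba

ab->; aba->bb; bab->bb; bbb->ba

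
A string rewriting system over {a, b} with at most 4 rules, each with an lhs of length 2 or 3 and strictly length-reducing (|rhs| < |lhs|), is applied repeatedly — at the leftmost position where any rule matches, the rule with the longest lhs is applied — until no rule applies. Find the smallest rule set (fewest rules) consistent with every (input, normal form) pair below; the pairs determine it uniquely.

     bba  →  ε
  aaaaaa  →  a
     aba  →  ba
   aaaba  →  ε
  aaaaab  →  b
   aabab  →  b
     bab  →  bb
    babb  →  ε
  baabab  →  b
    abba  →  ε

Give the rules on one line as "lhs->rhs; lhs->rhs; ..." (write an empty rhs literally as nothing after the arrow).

  | bba => ε
  | aaaaaa => baaaa => bbaa => a
  | aba => ba
  | aaaba => baba => bba => ε

aa->b; ab->b; bba->; bbb->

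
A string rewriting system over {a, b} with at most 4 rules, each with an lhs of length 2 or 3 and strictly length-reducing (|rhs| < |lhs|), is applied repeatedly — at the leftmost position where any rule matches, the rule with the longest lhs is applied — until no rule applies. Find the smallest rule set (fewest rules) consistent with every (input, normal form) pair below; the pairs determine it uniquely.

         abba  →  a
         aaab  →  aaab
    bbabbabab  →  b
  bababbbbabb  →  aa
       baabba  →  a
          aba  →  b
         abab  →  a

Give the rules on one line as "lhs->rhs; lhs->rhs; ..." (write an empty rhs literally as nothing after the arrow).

  | abba => a
  | aaab
  | bbabbabab => bbabab => bab => b
  | bababbbbabb => babbbbabb => bbbbabb => abbabb => abb => aa

aba->b; ba->; bb->a; bba->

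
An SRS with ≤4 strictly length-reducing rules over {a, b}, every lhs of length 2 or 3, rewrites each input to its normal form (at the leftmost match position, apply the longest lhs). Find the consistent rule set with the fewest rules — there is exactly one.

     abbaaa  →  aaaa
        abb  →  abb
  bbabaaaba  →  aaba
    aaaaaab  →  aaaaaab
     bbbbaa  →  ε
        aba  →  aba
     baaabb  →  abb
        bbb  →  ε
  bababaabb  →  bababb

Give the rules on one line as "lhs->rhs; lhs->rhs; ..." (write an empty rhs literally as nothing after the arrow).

  | abbaaa => aaaa
  | abb
  | bbabaaaba => abaaaba => aaba
  | aaaaaab

baa->; bba->a; bbb->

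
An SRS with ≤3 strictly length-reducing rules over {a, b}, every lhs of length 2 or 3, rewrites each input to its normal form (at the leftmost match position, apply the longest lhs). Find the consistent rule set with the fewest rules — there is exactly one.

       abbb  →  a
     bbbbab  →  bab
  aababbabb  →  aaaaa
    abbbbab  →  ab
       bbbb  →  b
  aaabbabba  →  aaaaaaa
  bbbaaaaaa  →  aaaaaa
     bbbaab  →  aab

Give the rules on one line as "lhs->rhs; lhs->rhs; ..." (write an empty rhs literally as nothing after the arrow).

aba->a; bb->a; bbb->

  | abbb => a
  | bbbbab => bab
  | aababbabb => aabbabb => aaaabb => aaaaa
  | abbbbab => abab => ab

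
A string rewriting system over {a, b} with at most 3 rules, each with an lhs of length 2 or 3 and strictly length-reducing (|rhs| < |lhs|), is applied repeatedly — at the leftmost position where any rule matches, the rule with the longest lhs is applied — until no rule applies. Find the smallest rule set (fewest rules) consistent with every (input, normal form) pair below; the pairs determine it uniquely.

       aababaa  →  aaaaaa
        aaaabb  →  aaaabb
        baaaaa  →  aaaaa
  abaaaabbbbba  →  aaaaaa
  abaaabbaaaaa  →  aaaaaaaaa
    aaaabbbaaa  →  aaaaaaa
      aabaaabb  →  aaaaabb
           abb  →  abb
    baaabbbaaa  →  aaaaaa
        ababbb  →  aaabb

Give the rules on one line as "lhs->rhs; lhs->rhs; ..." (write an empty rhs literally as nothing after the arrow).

ba->a; bab->aa

  | aababaa => aaaaaa
  | aaaabb
  | baaaaa => aaaaa
  | abaaaabbbbba => aaaaabbbbba => aaaaabbbba => aaaaabbba => aaaaabba => aaaaaba => aaaaaa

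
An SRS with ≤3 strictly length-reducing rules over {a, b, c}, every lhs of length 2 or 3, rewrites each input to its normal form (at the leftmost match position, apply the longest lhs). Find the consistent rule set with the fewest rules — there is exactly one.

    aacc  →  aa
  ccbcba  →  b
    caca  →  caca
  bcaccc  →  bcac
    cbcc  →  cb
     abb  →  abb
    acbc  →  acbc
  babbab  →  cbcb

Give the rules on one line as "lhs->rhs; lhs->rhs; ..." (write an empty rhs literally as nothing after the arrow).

ba->c; cc->

  | aacc => aa
  | ccbcba => bcba => bcc => b
  | caca
  | bcaccc => bcac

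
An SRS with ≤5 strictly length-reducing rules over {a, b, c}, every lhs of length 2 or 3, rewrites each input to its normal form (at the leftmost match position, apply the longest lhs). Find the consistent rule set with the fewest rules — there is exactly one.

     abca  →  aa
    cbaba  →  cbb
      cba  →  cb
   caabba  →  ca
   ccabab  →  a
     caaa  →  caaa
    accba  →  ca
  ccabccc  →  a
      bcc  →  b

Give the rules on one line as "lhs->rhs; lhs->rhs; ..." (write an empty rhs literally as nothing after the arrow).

ab->c; ac->c; ba->b; cc->a

  | abca => cca => aa
  | cbaba => cbba => cbb
  | cba => cb
  | caabba => cacba => ccba => aba => ca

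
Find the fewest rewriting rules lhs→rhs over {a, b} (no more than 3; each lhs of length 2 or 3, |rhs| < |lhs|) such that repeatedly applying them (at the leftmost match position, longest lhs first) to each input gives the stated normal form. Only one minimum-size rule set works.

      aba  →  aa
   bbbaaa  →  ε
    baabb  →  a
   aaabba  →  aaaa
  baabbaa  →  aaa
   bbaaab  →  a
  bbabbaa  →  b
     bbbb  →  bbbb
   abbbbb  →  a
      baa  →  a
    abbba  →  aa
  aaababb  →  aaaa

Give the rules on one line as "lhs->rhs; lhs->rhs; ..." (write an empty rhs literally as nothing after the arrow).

  | aba => aa
  | bbbaaa => bbaa => ba => ε
  | baabb => abb => ab => a
  | aaabba => aaaba => aaaa

ab->a; ba->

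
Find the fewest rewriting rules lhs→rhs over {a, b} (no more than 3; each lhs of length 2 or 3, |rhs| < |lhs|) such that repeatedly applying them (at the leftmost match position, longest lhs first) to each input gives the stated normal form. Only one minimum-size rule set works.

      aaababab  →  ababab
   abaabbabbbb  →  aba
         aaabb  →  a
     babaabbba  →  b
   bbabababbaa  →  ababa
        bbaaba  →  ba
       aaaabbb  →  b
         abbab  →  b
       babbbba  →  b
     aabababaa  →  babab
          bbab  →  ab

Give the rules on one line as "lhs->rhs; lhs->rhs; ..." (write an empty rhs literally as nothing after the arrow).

aa->; bb->

  | aaababab => ababab
  | abaabbabbbb => abbbabbbb => ababbbb => ababb => aba
  | aaabb => abb => a
  | babaabbba => babbbba => babba => baa => b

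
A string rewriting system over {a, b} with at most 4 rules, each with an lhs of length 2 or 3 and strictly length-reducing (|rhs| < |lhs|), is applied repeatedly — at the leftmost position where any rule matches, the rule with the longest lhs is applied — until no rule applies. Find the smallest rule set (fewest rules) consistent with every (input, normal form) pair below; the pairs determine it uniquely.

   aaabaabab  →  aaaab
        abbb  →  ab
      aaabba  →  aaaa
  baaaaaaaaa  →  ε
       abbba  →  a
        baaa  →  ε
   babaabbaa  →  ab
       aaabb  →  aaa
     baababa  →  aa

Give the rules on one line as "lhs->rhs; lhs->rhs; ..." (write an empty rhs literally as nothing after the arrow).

abb->a; ba->; baa->b; bb->a

  | aaabaabab => aaabbab => aaaab
  | abbb => ab
  | aaabba => aaaa
  | baaaaaaaaa => baaaaaaa => baaaaa => baaa => ba => ε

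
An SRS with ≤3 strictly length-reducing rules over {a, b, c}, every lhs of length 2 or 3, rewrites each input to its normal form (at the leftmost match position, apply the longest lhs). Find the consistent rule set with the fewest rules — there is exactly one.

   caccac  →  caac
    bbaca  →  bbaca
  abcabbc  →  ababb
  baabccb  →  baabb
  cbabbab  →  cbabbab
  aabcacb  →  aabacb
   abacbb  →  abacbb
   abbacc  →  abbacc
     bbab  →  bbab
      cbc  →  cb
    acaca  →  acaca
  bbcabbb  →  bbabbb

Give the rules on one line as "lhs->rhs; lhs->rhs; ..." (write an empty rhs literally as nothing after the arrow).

bc->b; cca->a

  | caccac => caac
  | bbaca
  | abcabbc => ababbc => ababb
  | baabccb => baabcb => baabb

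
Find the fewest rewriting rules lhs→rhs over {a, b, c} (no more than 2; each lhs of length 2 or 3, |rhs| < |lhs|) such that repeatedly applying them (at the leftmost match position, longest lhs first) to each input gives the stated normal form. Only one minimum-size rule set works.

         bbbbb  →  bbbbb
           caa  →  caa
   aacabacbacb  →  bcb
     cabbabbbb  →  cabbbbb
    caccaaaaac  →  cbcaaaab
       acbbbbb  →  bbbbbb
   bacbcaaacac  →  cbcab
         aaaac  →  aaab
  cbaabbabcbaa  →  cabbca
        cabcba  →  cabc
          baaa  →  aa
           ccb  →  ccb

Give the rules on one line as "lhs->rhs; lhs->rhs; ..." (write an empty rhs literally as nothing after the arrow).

ac->b; ba->

  | bbbbb
  | caa
  | aacabacbacb => ababacbacb => abacbacb => acbacb => bbacb => bcb
  | cabbabbbb => cabbbbb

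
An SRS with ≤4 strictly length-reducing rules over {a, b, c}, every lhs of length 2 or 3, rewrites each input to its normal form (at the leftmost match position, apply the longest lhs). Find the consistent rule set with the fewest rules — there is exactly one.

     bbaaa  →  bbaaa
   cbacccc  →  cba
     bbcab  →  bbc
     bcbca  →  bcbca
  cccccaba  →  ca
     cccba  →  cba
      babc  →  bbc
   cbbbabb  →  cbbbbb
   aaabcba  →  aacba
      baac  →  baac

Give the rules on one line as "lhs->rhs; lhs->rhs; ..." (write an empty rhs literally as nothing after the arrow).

ab->; bab->bb; cc->

  | bbaaa
  | cbacccc => cbacc => cba
  | bbcab => bbc
  | bcbca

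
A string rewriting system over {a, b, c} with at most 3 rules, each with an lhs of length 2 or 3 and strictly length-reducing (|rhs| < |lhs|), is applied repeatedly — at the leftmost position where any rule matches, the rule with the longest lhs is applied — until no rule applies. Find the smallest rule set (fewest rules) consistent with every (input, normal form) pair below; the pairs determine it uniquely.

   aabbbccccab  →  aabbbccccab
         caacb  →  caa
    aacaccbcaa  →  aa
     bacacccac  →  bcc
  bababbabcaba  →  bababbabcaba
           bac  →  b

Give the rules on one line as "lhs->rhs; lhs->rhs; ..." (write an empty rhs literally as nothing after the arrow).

ac->; acb->a

  | aabbbccccab
  | caacb => caa
  | aacaccbcaa => aaccbcaa => acbcaa => acaa => aa
  | bacacccac => bacccac => bccac => bcc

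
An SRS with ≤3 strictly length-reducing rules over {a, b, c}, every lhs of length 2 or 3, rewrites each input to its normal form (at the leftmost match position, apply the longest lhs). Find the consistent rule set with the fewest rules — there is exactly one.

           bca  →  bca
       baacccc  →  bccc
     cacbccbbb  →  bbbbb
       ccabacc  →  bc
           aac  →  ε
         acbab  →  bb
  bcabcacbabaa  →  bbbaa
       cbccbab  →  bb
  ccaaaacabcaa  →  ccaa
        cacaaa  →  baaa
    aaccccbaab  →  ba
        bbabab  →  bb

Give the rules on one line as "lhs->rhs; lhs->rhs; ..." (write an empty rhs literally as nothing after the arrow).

ab->; ac->b; cb->b

  | bca
  | baacccc => babccc => bccc
  | cacbccbbb => cbbccbbb => bbccbbb => bbcbbb => bbbbb
  | ccabacc => ccacc => ccbc => cbc => bc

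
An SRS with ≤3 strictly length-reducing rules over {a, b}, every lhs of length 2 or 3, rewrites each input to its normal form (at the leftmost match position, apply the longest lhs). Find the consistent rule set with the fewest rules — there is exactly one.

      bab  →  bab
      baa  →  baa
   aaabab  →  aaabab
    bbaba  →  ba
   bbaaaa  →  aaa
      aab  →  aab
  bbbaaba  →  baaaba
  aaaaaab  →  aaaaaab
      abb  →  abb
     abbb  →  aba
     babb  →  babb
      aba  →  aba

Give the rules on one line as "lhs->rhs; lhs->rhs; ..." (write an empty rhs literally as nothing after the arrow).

  | bab
  | baa
  | aaabab
  | bbaba => ba

bba->; bbb->ba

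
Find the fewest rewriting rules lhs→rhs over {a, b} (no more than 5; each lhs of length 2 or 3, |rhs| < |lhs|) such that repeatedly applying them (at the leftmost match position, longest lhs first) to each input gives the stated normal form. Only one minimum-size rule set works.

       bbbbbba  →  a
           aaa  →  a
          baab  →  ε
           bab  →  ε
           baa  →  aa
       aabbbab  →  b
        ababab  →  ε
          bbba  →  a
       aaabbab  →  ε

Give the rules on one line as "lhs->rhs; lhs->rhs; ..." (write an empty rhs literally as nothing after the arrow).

  | bbbbbba => bbbbba => bbbba => bbba => bba => ba => a
  | aaa => ba => a
  | baab => aab => ε
  | bab => ε

aaa->ba; aab->; ba->a; bab->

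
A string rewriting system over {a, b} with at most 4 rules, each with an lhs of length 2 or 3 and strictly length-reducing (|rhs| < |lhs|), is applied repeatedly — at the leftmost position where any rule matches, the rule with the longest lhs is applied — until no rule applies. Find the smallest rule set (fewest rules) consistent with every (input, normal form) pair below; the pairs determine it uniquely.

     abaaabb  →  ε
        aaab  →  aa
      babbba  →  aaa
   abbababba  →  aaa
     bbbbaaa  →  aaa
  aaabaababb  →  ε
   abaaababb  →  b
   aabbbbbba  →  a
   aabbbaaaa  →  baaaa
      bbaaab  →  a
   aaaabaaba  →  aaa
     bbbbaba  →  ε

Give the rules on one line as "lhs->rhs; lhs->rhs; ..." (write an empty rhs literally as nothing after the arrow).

  | abaaabb => aabb => ab => ε
  | aaab => aa
  | babbba => bbba => aaa
  | abbababba => bababba => bbba => aaa

ab->; aba->; bba->; bbb->aa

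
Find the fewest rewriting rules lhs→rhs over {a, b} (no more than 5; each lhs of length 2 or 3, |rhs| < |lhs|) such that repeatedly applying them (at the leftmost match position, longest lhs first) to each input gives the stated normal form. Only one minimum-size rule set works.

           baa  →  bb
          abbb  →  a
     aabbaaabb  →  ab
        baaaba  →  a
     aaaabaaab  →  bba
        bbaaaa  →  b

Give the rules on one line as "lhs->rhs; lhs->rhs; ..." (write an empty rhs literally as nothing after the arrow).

aa->b; aab->a; bab->bb; bbb->

  | baa => bb
  | abbb => a
  | aabbaaabb => abaaabb => abbabb => abbbb => ab
  | baaaba => bbaba => bbba => a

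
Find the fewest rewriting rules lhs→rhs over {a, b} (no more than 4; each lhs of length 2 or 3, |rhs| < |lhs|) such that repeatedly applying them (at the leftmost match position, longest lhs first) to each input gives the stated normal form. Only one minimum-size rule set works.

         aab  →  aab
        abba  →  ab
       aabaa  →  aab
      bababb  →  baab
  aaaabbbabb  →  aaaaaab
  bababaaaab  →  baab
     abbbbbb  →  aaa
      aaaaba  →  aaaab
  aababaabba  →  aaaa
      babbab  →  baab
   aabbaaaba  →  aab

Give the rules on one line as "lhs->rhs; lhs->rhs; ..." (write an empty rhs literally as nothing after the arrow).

aba->ab; bab->ba; bb->b; bbb->a

  | aab
  | abba => aba => ab
  | aabaa => aaba => aab
  | bababb => baabb => baab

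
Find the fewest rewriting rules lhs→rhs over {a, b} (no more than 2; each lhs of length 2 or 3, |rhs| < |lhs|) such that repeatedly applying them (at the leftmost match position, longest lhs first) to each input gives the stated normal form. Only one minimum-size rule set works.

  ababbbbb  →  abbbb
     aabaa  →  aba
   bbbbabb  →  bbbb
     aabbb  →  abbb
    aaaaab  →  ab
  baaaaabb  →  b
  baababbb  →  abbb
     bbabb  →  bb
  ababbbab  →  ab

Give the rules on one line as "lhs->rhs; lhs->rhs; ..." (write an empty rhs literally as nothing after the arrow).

aa->a; bab->

  | ababbbbb => abbbb
  | aabaa => abaa => aba
  | bbbbabb => bbbb
  | aabbb => abbb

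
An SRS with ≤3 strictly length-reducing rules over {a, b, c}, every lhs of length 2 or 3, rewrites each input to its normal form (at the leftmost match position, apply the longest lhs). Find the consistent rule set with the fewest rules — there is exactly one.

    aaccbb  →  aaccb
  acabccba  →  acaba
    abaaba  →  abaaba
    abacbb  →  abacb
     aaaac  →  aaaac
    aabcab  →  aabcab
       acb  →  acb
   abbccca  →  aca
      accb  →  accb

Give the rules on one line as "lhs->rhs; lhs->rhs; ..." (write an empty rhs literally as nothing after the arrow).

bb->b; bcc->

  | aaccbb => aaccb
  | acabccba => acaba
  | abaaba
  | abacbb => abacb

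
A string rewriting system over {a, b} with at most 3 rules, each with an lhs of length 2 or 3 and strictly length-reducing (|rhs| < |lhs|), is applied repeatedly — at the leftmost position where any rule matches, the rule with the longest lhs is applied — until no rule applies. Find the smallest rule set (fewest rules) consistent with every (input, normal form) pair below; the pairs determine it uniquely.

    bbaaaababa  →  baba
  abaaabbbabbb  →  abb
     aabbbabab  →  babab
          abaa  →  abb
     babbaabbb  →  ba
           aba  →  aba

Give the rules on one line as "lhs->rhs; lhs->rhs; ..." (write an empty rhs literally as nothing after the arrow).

aa->b; aaa->a; bbb->

  | bbaaaababa => bbaababa => bbbbaba => baba
  | abaaabbbabbb => ababbbabbb => abaabbb => abbbbb => abb
  | aabbbabab => bbbbabab => babab
  | abaa => abb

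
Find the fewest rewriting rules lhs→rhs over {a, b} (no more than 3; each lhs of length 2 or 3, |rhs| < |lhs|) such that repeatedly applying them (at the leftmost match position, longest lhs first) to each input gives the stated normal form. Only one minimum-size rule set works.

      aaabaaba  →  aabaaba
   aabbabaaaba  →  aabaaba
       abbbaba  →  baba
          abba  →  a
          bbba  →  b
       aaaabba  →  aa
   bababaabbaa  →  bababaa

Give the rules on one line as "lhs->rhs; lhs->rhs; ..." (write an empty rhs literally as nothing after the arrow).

  | aaabaaba => aabaaba
  | aabbabaaaba => aabaaaba => aabaaba
  | abbbaba => baba
  | abba => a

aaa->aa; abb->; bba->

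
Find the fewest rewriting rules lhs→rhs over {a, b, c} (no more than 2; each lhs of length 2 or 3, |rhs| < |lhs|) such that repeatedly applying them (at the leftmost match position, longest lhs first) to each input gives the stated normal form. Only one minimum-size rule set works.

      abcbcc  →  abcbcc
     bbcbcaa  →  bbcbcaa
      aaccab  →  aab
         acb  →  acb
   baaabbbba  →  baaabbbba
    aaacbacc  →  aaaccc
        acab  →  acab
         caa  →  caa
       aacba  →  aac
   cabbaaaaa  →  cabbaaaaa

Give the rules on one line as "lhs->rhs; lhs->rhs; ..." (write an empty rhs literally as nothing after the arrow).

  | abcbcc
  | bbcbcaa
  | aaccab => aab
  | acb

cba->c; cca->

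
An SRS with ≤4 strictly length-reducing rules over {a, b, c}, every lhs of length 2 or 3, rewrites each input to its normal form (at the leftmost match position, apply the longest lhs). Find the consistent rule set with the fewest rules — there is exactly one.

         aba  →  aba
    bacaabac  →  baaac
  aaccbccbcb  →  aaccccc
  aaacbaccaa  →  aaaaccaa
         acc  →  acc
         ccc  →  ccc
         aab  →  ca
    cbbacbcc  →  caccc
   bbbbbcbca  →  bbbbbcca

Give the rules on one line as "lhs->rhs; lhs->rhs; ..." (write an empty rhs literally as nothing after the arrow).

aab->ca; aca->aa; cb->c

  | aba
  | bacaabac => baaabac => bacaac => baaac
  | aaccbccbcb => aaccccbcb => aacccccb => aaccccc
  | aaacbaccaa => aaacaccaa => aaaaccaa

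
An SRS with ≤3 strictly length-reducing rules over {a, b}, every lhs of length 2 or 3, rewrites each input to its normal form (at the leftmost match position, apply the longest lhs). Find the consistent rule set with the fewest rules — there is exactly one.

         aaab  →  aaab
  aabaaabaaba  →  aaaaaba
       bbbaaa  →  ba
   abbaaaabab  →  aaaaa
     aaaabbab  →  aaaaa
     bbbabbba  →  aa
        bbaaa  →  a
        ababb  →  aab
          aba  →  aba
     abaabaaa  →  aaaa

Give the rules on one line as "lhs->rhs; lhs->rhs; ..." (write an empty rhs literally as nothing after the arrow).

abb->ab; baa->a; bab->a

  | aaab
  | aabaaabaaba => aaaabaaba => aaaaaba
  | bbbaaa => bbaa => ba
  | abbaaaabab => abaaaabab => aaaabab => aaaaa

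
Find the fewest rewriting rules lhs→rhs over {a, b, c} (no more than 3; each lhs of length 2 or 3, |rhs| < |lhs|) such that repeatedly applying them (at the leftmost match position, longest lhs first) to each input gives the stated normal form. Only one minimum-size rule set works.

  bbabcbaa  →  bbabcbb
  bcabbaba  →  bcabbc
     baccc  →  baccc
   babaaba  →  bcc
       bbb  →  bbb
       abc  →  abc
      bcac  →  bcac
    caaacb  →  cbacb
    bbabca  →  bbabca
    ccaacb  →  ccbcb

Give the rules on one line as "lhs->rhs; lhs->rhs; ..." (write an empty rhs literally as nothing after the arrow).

  | bbabcbaa => bbabcbb
  | bcabbaba => bcabbc
  | baccc
  | babaaba => bcaba => bcc

aa->b; aba->c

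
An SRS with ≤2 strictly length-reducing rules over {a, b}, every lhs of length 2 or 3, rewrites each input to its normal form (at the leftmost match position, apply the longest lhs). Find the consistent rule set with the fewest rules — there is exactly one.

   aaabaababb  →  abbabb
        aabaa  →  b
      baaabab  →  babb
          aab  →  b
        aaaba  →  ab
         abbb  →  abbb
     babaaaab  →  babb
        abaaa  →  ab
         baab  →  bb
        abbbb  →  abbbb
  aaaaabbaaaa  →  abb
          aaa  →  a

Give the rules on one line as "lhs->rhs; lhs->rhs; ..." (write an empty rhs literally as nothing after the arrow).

  | aaabaababb => abaababb => abababb => abbabb
  | aabaa => baa => b
  | baaabab => babab => babb
  | aab => b

aa->; aba->ab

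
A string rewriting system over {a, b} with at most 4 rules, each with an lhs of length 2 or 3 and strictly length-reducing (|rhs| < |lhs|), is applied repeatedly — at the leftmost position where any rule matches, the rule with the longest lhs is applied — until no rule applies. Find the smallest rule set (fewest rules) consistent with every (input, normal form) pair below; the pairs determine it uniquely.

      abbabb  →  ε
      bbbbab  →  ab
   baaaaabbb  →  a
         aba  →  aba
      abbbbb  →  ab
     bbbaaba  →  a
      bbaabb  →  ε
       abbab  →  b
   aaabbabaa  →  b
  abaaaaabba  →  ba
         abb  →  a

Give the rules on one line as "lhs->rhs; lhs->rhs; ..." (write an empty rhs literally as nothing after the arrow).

aa->; bab->a; bb->

  | abbabb => aabb => bb => ε
  | bbbbab => bbab => ab
  | baaaaabbb => baaabbb => babbb => abb => a
  | aba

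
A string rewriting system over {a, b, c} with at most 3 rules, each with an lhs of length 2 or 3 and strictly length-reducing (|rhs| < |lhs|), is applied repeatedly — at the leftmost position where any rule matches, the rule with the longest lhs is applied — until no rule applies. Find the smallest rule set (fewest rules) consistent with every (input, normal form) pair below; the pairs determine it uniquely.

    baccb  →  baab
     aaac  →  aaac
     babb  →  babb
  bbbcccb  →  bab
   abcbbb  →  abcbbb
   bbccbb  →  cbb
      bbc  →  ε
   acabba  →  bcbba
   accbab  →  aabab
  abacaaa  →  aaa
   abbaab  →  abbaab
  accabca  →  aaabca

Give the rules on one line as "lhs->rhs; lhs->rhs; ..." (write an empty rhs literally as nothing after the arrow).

  | baccb => baab
  | aaac
  | babb
  | bbbcccb => bccb => bab

aca->bc; bbc->; cc->a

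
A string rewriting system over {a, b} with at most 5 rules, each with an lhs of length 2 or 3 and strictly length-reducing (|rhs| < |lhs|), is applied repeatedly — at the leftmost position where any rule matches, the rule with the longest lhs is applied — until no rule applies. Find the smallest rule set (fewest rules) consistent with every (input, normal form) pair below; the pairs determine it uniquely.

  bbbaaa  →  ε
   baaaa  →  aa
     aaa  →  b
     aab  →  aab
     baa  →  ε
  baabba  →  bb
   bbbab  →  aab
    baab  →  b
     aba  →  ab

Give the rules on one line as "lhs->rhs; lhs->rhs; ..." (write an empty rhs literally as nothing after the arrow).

  | bbbaaa => aaaa => baa => ε
  | baaaa => aa
  | aaa => ba => b
  | aab

aaa->ba; ba->b; baa->; bbb->a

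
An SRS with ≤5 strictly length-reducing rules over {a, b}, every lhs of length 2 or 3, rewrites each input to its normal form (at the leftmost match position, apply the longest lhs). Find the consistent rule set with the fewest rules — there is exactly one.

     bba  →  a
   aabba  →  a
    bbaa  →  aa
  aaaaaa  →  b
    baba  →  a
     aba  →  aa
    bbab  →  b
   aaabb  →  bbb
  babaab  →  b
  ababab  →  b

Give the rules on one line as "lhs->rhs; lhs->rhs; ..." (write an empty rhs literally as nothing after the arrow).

aaa->b; aab->b; ba->a; bab->

  | bba => ba => a
  | aabba => bba => ba => a
  | bbaa => baa => aa
  | aaaaaa => baaa => aaa => b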